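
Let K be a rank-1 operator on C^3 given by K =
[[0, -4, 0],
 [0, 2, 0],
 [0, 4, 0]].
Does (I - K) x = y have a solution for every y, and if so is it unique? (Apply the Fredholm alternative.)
(I - K) is invertible (det(I - K) = -1 ≠ 0), so for every y in C^3 the equation (I - K) x = y has a unique solution.

K has rank 1, so it is an outer product K = u v^T: every row of K is a multiple of one row vector. Reading off the entries, u = (2, -1, -2) and v = (0, -2, 0) (row i of K equals u_i·v^T). A rank-one matrix u v^T satisfies K u = u (v·u) and kills the (2)-dimensional subspace v^⊥, so its characteristic polynomial is lambda^2 (lambda - v·u) with v·u = tr K = 2. Hence the eigenvalues of I - K are 1 (multiplicity 2) and 1 - (2) = -1, so det(I - K) = -1. (Direct check: I - K =
[[1, 4, 0],
 [0, -1, 0],
 [0, -4, 1]]
has determinant -1.) The finite-dimensional Fredholm alternative says: either (I - K) is invertible, or ker(I - K) ≠ {0} and then range(I - K) = ker((I - K)^*)^⊥, with dim ker(I - K) = dim ker((I - K)^*). Since det(I - K) ≠ 0, 1 is not an eigenvalue of K and ker(I - K) = {0}, so we are in the first case: for every y there is a unique x = (I - K)^(-1) y. Explicitly, by the Sherman–Morrison formula, (I - u v^T)^(-1) = I + u v^T/(1 - v·u), i.e. (I - K)^(-1) = I - K.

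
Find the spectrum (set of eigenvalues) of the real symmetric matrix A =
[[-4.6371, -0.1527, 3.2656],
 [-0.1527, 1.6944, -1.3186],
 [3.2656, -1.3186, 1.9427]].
sigma(A) ≈ {-6, 1, 4}

A is real symmetric, so its spectrum consists of real eigenvalues. Expanding the characteristic polynomial of the displayed matrix gives
  det(λ I - A) = p(λ) = λ^3 + (1)λ^2 + (-26)λ + (24.001).
Solving p(λ) = 0 yields eigenvalues ≈ -6, 1, 4. (A is shown rounded to 4 decimals, so these recover the underlying integer eigenvalues to within that precision.)
Verification: the trace of A = -1 equals the sum of eigenvalues -1, and det(A) ≈ -24.0010 matches the eigenvalue product -24.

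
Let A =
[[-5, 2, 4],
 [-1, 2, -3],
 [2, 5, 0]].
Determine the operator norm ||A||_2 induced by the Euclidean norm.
||A||_2 ≈ 6.7326 (= sqrt(largest eigenvalue of A^T A))

||A||_2 = sigma_max(A) = sqrt(lambda_max(A^T A)). Form the symmetric matrix M = A^T A =
[[30, -2, -17],
 [-2, 33, 2],
 [-17, 2, 25]].
Its characteristic polynomial (trace, sum of principal 2x2 minors, determinant of M give the coefficients) is
  p(λ) = det(λ I - M) = λ^3 - 88λ^2 + 2268λ - 15129.
No integer candidate from the rational root theorem (±divisors of 15129) is a root, so the roots are irrational. The cubic discriminant is Δ = 100216917 > 0, so there are three distinct real roots. p(10) = -249 and p(11) = 502 have opposite signs, so a root lies in (10, 11); Newton's method refines it to λ ≈ 10.3153. p(32) = 103 and p(33) = -180 have opposite signs, so a root lies in (32, 33); Newton's method refines it to λ ≈ 32.3564. p(45) = -144 and p(46) = 327 have opposite signs, so a root lies in (45, 46); Newton's method refines it to λ ≈ 45.3284. Check (Vieta): the three roots sum to 88, matching tr M = 88.
So the eigenvalues of A^T A are ≈ 10.3153, 32.3564, 45.3284 (all ≥ 0, as they must be for A^T A). The largest is λ_max ≈ 45.3284, hence ||A||_2 = sqrt(λ_max) ≈ 6.7326.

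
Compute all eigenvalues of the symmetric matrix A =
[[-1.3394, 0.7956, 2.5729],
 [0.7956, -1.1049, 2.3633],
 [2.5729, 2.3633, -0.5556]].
sigma(A) ≈ {-4, -2, 3}

A is real symmetric, so its spectrum consists of real eigenvalues. Expanding the characteristic polynomial of the displayed matrix gives
  det(λ I - A) = p(λ) = λ^3 + (3)λ^2 + (-10)λ + (-24).
Solving p(λ) = 0 yields eigenvalues ≈ -4, -2, 3. (A is shown rounded to 4 decimals, so these recover the underlying integer eigenvalues to within that precision.)
Verification: the trace of A = -3 equals the sum of eigenvalues -3, and det(A) ≈ 23.9998 matches the eigenvalue product 24.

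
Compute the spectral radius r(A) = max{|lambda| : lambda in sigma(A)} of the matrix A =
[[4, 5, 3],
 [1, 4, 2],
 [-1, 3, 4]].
r(A) ≈ 6.7637

The eigenvalues of A are the roots of its characteristic polynomial. With M = A (coefficients from the trace, the sum of principal 2x2 minors, and det A):
  p(λ) = det(λ I - M) = λ^3 - 12λ^2 + 40λ - 31.
No integer candidate from the rational root theorem (±divisors of 31) is a root, so the roots are irrational. The cubic discriminant is Δ = 2021 > 0, so there are three distinct real roots. p(1) = -2 and p(2) = 9 have opposite signs, so a root lies in (1, 2); Newton's method refines it to λ ≈ 1.111. p(4) = 1 and p(5) = -6 have opposite signs, so a root lies in (4, 5); Newton's method refines it to λ ≈ 4.1252. p(6) = -7 and p(7) = 4 have opposite signs, so a root lies in (6, 7); Newton's method refines it to λ ≈ 6.7637. Check (Vieta): the three roots sum to 12, matching tr M = 12.
Thus the eigenvalues (to 4 decimals) are 1.111 (modulus 1.111); 4.1252 (modulus 4.1252); 6.7637 (modulus 6.7637). The spectral radius is the largest modulus: r(A) ≈ 6.7637. (Cross-check: r(A) ≤ ||A||_2 ≈ 9.1632; equality holds whenever A is normal, though it can also hold for some non-normal A.)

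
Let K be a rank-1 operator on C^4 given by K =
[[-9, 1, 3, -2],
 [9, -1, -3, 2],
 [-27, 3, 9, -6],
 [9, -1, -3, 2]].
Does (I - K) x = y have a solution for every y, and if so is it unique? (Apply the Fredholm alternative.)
(I - K) is singular (det(I - K) = 0, i.e. 1 ∈ sigma(K)). (I - K) x = y is solvable iff y ⊥ ker((I - K)^*) = span{(-9, 1, 3, -2)}, i.e. iff -9y_1 + y_2 + 3y_3 - 2y_4 = 0. When solvable, the solutions are x = y + c·(1, -1, 3, -1), c arbitrary (ker(I - K) = span{(1, -1, 3, -1)}, dimension 1).

K has rank 1, so it is an outer product K = u v^T: every row of K is a multiple of one row vector. Reading off the entries, u = (1, -1, 3, -1) and v = (-9, 1, 3, -2) (row i of K equals u_i·v^T). A rank-one matrix u v^T satisfies K u = u (v·u) and kills the (3)-dimensional subspace v^⊥, so its characteristic polynomial is lambda^3 (lambda - v·u) with v·u = tr K = 1. Hence the eigenvalues of I - K are 1 (multiplicity 3) and 1 - (1) = 0, so det(I - K) = 0. (Direct check: I - K =
[[10, -1, -3, 2],
 [-9, 2, 3, -2],
 [27, -3, -8, 6],
 [-9, 1, 3, -1]]
has determinant 0.) So 1 is an eigenvalue of K and (I - K) is not invertible. The finite-dimensional Fredholm alternative says: either (I - K) is invertible, or ker(I - K) ≠ {0} and then range(I - K) = ker((I - K)^*)^⊥, with dim ker(I - K) = dim ker((I - K)^*). We are in the second case, so we need both kernels. Kernel of I - K: (I - K) u = u - u (v·u) = u - u = 0, so ker(I - K) = span{u} = span{(1, -1, 3, -1)} (it is exactly 1-dimensional because rank(I - K) = 3). Kernel of the adjoint: K is real, so (I - K)^* = I - K^T = I - v u^T, and (I - v u^T) v = v - v (u·v) = 0; hence ker((I - K)^*) = span{v} = span{(-9, 1, 3, -2)}. Therefore (I - K) x = y is solvable iff <y, v> = 0, i.e. iff -9y_1 + y_2 + 3y_3 - 2y_4 = 0. When this holds, K y = u (v·y) = 0, so (I - K) y = y and x = y is a particular solution; the full solution set is the line x = y + c·u = y + c·(1, -1, 3, -1), c ∈ C.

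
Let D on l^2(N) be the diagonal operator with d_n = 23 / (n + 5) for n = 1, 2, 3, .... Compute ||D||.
||D|| = 23/6 (attained at n = 1)

For D diagonal, ||D|| = sup_n |d_n| = sup_n 23/(n + 5). This is positive and strictly decreasing in n, so the supremum is attained at n = 1: d_1 = 23/(1 + 5) = 23/6. Hence ||D|| = 23/6.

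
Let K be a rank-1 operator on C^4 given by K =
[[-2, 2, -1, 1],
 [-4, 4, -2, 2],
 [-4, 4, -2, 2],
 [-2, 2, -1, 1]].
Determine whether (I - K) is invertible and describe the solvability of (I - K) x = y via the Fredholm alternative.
(I - K) is singular (det(I - K) = 0, i.e. 1 ∈ sigma(K)). (I - K) x = y is solvable iff y ⊥ ker((I - K)^*) = span{(-2, 2, -1, 1)}, i.e. iff -2y_1 + 2y_2 - y_3 + y_4 = 0. When solvable, the solutions are x = y + c·(1, 2, 2, 1), c arbitrary (ker(I - K) = span{(1, 2, 2, 1)}, dimension 1).

K has rank 1, so it is an outer product K = u v^T: every row of K is a multiple of one row vector. Reading off the entries, u = (1, 2, 2, 1) and v = (-2, 2, -1, 1) (row i of K equals u_i·v^T). A rank-one matrix u v^T satisfies K u = u (v·u) and kills the (3)-dimensional subspace v^⊥, so its characteristic polynomial is lambda^3 (lambda - v·u) with v·u = tr K = 1. Hence the eigenvalues of I - K are 1 (multiplicity 3) and 1 - (1) = 0, so det(I - K) = 0. (Direct check: I - K =
[[3, -2, 1, -1],
 [4, -3, 2, -2],
 [4, -4, 3, -2],
 [2, -2, 1, 0]]
has determinant 0.) So 1 is an eigenvalue of K and (I - K) is not invertible. The finite-dimensional Fredholm alternative says: either (I - K) is invertible, or ker(I - K) ≠ {0} and then range(I - K) = ker((I - K)^*)^⊥, with dim ker(I - K) = dim ker((I - K)^*). We are in the second case, so we need both kernels. Kernel of I - K: (I - K) u = u - u (v·u) = u - u = 0, so ker(I - K) = span{u} = span{(1, 2, 2, 1)} (it is exactly 1-dimensional because rank(I - K) = 3). Kernel of the adjoint: K is real, so (I - K)^* = I - K^T = I - v u^T, and (I - v u^T) v = v - v (u·v) = 0; hence ker((I - K)^*) = span{v} = span{(-2, 2, -1, 1)}. Therefore (I - K) x = y is solvable iff <y, v> = 0, i.e. iff -2y_1 + 2y_2 - y_3 + y_4 = 0. When this holds, K y = u (v·y) = 0, so (I - K) y = y and x = y is a particular solution; the full solution set is the line x = y + c·u = y + c·(1, 2, 2, 1), c ∈ C.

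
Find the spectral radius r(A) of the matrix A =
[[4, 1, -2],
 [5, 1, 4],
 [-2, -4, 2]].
r(A) = 6

The eigenvalues of A are the roots of its characteristic polynomial. With M = A (coefficients from the trace, the sum of principal 2x2 minors, and det A):
  p(λ) = det(λ I - M) = λ^3 - 7λ^2 + 21λ - 90.
By the rational root theorem any rational root is an integer divisor of 90. Testing λ = 6: p(6) = 216 - 252 + 126 - 90 = 0, so λ = 6 is a root. Dividing out (λ - 6) leaves p(λ) = (λ - 6)(λ^2 - λ + 15). For λ^2 - λ + 15 the discriminant is -59. It is negative, so the roots are the complex-conjugate pair λ = 1/2 ± (sqrt(59)/2) i ≈ 0.5 ± 3.8406i. For a conjugate pair the product of the roots equals the constant term, so |λ|^2 = 15 and |λ| = sqrt(15) ≈ 3.873.
Thus the eigenvalues (to 4 decimals) are 0.5 ± 3.8406i (modulus 3.873); 6 (modulus 6). The spectral radius is the largest modulus: r(A) = 6. (Cross-check: r(A) ≤ ||A||_2 ≈ 7.3456; equality holds whenever A is normal, though it can also hold for some non-normal A.)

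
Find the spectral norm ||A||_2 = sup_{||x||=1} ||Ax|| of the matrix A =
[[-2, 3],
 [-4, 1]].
||A||_2 = sqrt((30 + sqrt(500))/2) ≈ 5.1167 (= sqrt(largest eigenvalue of A^T A))

||A||_2 = sigma_max(A) = sqrt(lambda_max(A^T A)). Form the symmetric matrix M = A^T A =
[[20, -10],
 [-10, 10]].
Its characteristic polynomial (trace, determinant of M give the coefficients) is
  p(λ) = det(λ I - M) = λ^2 - 30λ + 100.
For λ^2 - 30λ + 100 the discriminant is 500. It is nonnegative but not a perfect square, so the roots are real and irrational: λ = (30 ± sqrt(500))/2 ≈ 26.1803, 3.8197.
So the eigenvalues of A^T A are ≈ 3.8197, 26.1803 (all ≥ 0, as they must be for A^T A). The largest is λ_max = (30 + sqrt(500))/2 ≈ 26.1803, hence ||A||_2 = sqrt(λ_max) = sqrt((30 + sqrt(500))/2) ≈ 5.1167.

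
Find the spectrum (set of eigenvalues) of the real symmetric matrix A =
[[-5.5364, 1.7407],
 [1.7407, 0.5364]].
sigma(A) ≈ {-6, 1}

A is real symmetric, so its spectrum consists of real eigenvalues. Expanding the characteristic polynomial of the displayed matrix gives
  det(λ I - A) = p(λ) = λ^2 + (5)λ + (-6).
Solving p(λ) = 0 yields eigenvalues ≈ -6, 1. (A is shown rounded to 4 decimals, so these recover the underlying integer eigenvalues to within that precision.)
Verification: the trace of A = -5 equals the sum of eigenvalues -5, and det(A) ≈ -5.9998 matches the eigenvalue product -6.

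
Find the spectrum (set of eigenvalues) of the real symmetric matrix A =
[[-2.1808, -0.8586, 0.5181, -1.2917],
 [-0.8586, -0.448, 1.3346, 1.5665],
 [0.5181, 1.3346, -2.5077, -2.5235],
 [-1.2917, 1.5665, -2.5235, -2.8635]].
sigma(A) ≈ {-6, -3, 0, 1}

A is real symmetric, so its spectrum consists of real eigenvalues. Expanding the characteristic polynomial of the displayed matrix gives
  det(λ I - A) = p(λ) = λ^4 + (8)λ^3 + (9)λ^2 + (-18)λ + (0).
Solving p(λ) = 0 yields eigenvalues ≈ -6, -3, 0, 1. (A is shown rounded to 4 decimals, so these recover the underlying integer eigenvalues to within that precision.)
Verification: the trace of A = -8 equals the sum of eigenvalues -8, and det(A) ≈ -0.0004 matches the eigenvalue product 0.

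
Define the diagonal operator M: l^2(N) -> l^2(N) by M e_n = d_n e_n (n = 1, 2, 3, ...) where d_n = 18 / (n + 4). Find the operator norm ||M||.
||M|| = 18/5 (attained at n = 1)

For M diagonal, ||M|| = sup_n |d_n| = sup_n 18/(n + 4). This is positive and strictly decreasing in n, so the supremum is attained at n = 1: d_1 = 18/(1 + 4) = 18/5. Hence ||M|| = 18/5.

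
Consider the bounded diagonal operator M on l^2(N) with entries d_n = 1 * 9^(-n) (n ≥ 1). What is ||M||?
||M|| = 1/9 (attained at n = 1)

For M diagonal, ||M|| = sup_n |d_n|. The sequence d_n = 1 * 9^(-n) is positive and strictly decreasing (ratio 9^(-1) < 1), so the supremum is d_1 = 1/9. Hence ||M|| = 1/9.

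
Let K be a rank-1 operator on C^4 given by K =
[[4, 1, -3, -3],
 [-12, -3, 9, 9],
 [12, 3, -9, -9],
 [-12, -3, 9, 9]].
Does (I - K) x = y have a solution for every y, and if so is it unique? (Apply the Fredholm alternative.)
(I - K) is singular (det(I - K) = 0, i.e. 1 ∈ sigma(K)). (I - K) x = y is solvable iff y ⊥ ker((I - K)^*) = span{(4, 1, -3, -3)}, i.e. iff 4y_1 + y_2 - 3y_3 - 3y_4 = 0. When solvable, the solutions are x = y + c·(1, -3, 3, -3), c arbitrary (ker(I - K) = span{(1, -3, 3, -3)}, dimension 1).

K has rank 1, so it is an outer product K = u v^T: every row of K is a multiple of one row vector. Reading off the entries, u = (1, -3, 3, -3) and v = (4, 1, -3, -3) (row i of K equals u_i·v^T). A rank-one matrix u v^T satisfies K u = u (v·u) and kills the (3)-dimensional subspace v^⊥, so its characteristic polynomial is lambda^3 (lambda - v·u) with v·u = tr K = 1. Hence the eigenvalues of I - K are 1 (multiplicity 3) and 1 - (1) = 0, so det(I - K) = 0. (Direct check: I - K =
[[-3, -1, 3, 3],
 [12, 4, -9, -9],
 [-12, -3, 10, 9],
 [12, 3, -9, -8]]
has determinant 0.) So 1 is an eigenvalue of K and (I - K) is not invertible. The finite-dimensional Fredholm alternative says: either (I - K) is invertible, or ker(I - K) ≠ {0} and then range(I - K) = ker((I - K)^*)^⊥, with dim ker(I - K) = dim ker((I - K)^*). We are in the second case, so we need both kernels. Kernel of I - K: (I - K) u = u - u (v·u) = u - u = 0, so ker(I - K) = span{u} = span{(1, -3, 3, -3)} (it is exactly 1-dimensional because rank(I - K) = 3). Kernel of the adjoint: K is real, so (I - K)^* = I - K^T = I - v u^T, and (I - v u^T) v = v - v (u·v) = 0; hence ker((I - K)^*) = span{v} = span{(4, 1, -3, -3)}. Therefore (I - K) x = y is solvable iff <y, v> = 0, i.e. iff 4y_1 + y_2 - 3y_3 - 3y_4 = 0. When this holds, K y = u (v·y) = 0, so (I - K) y = y and x = y is a particular solution; the full solution set is the line x = y + c·u = y + c·(1, -3, 3, -3), c ∈ C.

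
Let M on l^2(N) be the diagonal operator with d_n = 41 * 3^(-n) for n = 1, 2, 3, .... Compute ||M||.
||M|| = 41/3 (attained at n = 1)

For M diagonal, ||M|| = sup_n |d_n|. The sequence d_n = 41 * 3^(-n) is positive and strictly decreasing (ratio 3^(-1) < 1), so the supremum is d_1 = 41/3. Hence ||M|| = 41/3.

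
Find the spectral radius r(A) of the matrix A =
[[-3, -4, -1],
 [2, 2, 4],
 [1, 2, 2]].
r(A) ≈ 3.6595

The eigenvalues of A are the roots of its characteristic polynomial. With M = A (coefficients from the trace, the sum of principal 2x2 minors, and det A):
  p(λ) = det(λ I - M) = λ^3 - λ^2 - 7λ - 10.
No integer candidate from the rational root theorem (±divisors of 10) is a root, so the roots are irrational. The cubic discriminant is Δ = -2579 < 0, so there is one real root and a complex-conjugate pair. p(3) = -13 and p(4) = 10 have opposite signs, so a root lies in (3, 4); Newton's method refines it to λ ≈ 3.6595. Dividing out (λ - (3.6595)) leaves approximately λ^2 + 2.6595λ + 2.7326. For λ^2 + 2.6595λ + 2.7326 the discriminant is -3.8573. It is negative, so the remaining roots are the complex-conjugate pair λ ≈ -1.3298 ± 0.982i. Their product equals the constant term, so |λ|^2 ≈ 2.7326 and |λ| ≈ 1.6531.
Thus the eigenvalues (to 4 decimals) are 3.6595 (modulus 3.6595); -1.3298 ± 0.982i (modulus 1.6531). The spectral radius is the largest modulus: r(A) ≈ 3.6595. (Cross-check: r(A) ≤ ||A||_2 ≈ 7.1814; equality holds whenever A is normal, though it can also hold for some non-normal A.)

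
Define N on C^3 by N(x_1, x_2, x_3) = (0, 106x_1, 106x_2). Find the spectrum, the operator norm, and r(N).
sigma(N) = {0}; ||N|| = 106; r(N) = 0. (N is nilpotent with N^3 = 0.)

On C^3, N is a strictly lower-triangular matrix with 106 on the subdiagonal and zeros elsewhere, so its characteristic polynomial is lambda^3 and every eigenvalue is 0: sigma(N) = {0}. For the operator norm, N e_i = 106e_{i+1} for i = 1, ..., 2 and N e_3 = 0, so the singular values of N are 106 (with multiplicity 2) and 0; hence ||N|| = 106. The spectral radius r(N) = max|lambda| = 0. Note ||N|| > r(N) — characteristic of non-normal nilpotent operators. Indeed N^3 = 0.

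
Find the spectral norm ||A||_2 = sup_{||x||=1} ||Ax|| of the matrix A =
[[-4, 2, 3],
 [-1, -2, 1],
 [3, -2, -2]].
||A||_2 ≈ 6.7843 (= sqrt(largest eigenvalue of A^T A))

||A||_2 = sigma_max(A) = sqrt(lambda_max(A^T A)). Form the symmetric matrix M = A^T A =
[[26, -12, -19],
 [-12, 12, 8],
 [-19, 8, 14]].
Its characteristic polynomial (trace, sum of principal 2x2 minors, determinant of M give the coefficients) is
  p(λ) = det(λ I - M) = λ^3 - 52λ^2 + 275λ - 4.
No integer candidate from the rational root theorem (±divisors of 4) is a root, so the roots are irrational. The cubic discriminant is Δ = 120081940 > 0, so there are three distinct real roots. p(0) = -4 and p(1) = 220 have opposite signs, so a root lies in (0, 1); Newton's method refines it to λ ≈ 0.0146. p(5) = 196 and p(6) = -10 have opposite signs, so a root lies in (5, 6); Newton's method refines it to λ ≈ 5.9583. p(46) = -50 and p(47) = 1876 have opposite signs, so a root lies in (46, 47); Newton's method refines it to λ ≈ 46.0272. Check (Vieta): the three roots sum to 52, matching tr M = 52.
So the eigenvalues of A^T A are ≈ 0.0146, 5.9583, 46.0272 (all ≥ 0, as they must be for A^T A). The largest is λ_max ≈ 46.0272, hence ||A||_2 = sqrt(λ_max) ≈ 6.7843.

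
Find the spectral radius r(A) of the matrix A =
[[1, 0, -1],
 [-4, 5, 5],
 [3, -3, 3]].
r(A) = sqrt(33) ≈ 5.7446

The eigenvalues of A are the roots of its characteristic polynomial. With M = A (coefficients from the trace, the sum of principal 2x2 minors, and det A):
  p(λ) = det(λ I - M) = λ^3 - 9λ^2 + 41λ - 33.
By the rational root theorem any rational root is an integer divisor of 33. Testing λ = 1: p(1) = 1 - 9 + 41 - 33 = 0, so λ = 1 is a root. Dividing out (λ - 1) leaves p(λ) = (λ - 1)(λ^2 - 8λ + 33). For λ^2 - 8λ + 33 the discriminant is -68. It is negative, so the roots are the complex-conjugate pair λ = 4 ± (sqrt(68)/2) i ≈ 4 ± 4.1231i. For a conjugate pair the product of the roots equals the constant term, so |λ|^2 = 33 and |λ| = sqrt(33) ≈ 5.7446.
Thus the eigenvalues (to 4 decimals) are 4 ± 4.1231i (modulus 5.7446); 1 (modulus 1). The spectral radius is the largest modulus: r(A) = sqrt(33) ≈ 5.7446. (Cross-check: r(A) ≤ ||A||_2 ≈ 8.396; equality holds whenever A is normal, though it can also hold for some non-normal A.)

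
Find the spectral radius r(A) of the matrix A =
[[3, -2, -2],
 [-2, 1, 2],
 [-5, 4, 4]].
r(A) ≈ 8.3313

The eigenvalues of A are the roots of its characteristic polynomial. With M = A (coefficients from the trace, the sum of principal 2x2 minors, and det A):
  p(λ) = det(λ I - M) = λ^3 - 8λ^2 - 3λ + 2.
No integer candidate from the rational root theorem (±divisors of 2) is a root, so the roots are irrational. The cubic discriminant is Δ = 5536 > 0, so there are three distinct real roots. p(-1) = -4 and p(0) = 2 have opposite signs, so a root lies in (-1, 0); Newton's method refines it to λ ≈ -0.6828. p(0) = 2 and p(1) = -8 have opposite signs, so a root lies in (0, 1); Newton's method refines it to λ ≈ 0.3516. p(8) = -22 and p(9) = 56 have opposite signs, so a root lies in (8, 9); Newton's method refines it to λ ≈ 8.3313. Check (Vieta): the three roots sum to 8, matching tr M = 8.
Thus the eigenvalues (to 4 decimals) are -0.6828 (modulus 0.6828); 0.3516 (modulus 0.3516); 8.3313 (modulus 8.3313). The spectral radius is the largest modulus: r(A) ≈ 8.3313. (Cross-check: r(A) ≤ ||A||_2 ≈ 9.0798; equality holds whenever A is normal, though it can also hold for some non-normal A.)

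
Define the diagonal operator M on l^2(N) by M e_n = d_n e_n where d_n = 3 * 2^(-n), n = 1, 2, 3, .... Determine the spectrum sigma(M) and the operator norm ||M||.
sigma(M) = {3 * 2^(-n) : n ≥ 1} ∪ {0}; ||M|| = 3/2

A bounded diagonal operator on l^2 with diagonal entries d_n has spectrum equal to the closure of {d_n : n ≥ 1}: every d_n is an eigenvalue (with eigenvector e_n), so {d_n} ⊂ sigma(M); the spectrum is closed, so its closure is too; and for lambda not in the closure, (M - lambda I) has bounded inverse (the diagonal entries 1/(d_n - lambda) are bounded). For our sequence d_n = 3 * 2^(-n), n = 1, 2, 3, ...:
  - {d_n} = {3 * 2^(-n) : n ≥ 1}; the only limit point is 0
  - closure = {3 * 2^(-n) : n ≥ 1} ∪ {0}
For the norm: a diagonal operator has ||M|| = sup_n |d_n|. Here d_n = 3 * 2^(-n) is positive and decreasing, so sup_n |d_n| = d_1 = 3/2. So ||M|| = 3/2.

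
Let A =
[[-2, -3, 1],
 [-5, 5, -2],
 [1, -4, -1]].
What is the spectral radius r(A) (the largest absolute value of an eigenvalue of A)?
r(A) ≈ 7.7801

The eigenvalues of A are the roots of its characteristic polynomial. With M = A (coefficients from the trace, the sum of principal 2x2 minors, and det A):
  p(λ) = det(λ I - M) = λ^3 - 2λ^2 - 37λ - 62.
No integer candidate from the rational root theorem (±divisors of 62) is a root, so the roots are irrational. The cubic discriminant is Δ = 19732 > 0, so there are three distinct real roots. p(-4) = -10 and p(-3) = 4 have opposite signs, so a root lies in (-4, -3); Newton's method refines it to λ ≈ -3.509. p(-3) = 4 and p(-2) = -4 have opposite signs, so a root lies in (-3, -2); Newton's method refines it to λ ≈ -2.271. p(7) = -76 and p(8) = 26 have opposite signs, so a root lies in (7, 8); Newton's method refines it to λ ≈ 7.7801. Check (Vieta): the three roots sum to 2, matching tr M = 2.
Thus the eigenvalues (to 4 decimals) are -3.509 (modulus 3.509); -2.271 (modulus 2.271); 7.7801 (modulus 7.7801). The spectral radius is the largest modulus: r(A) ≈ 7.7801. (Cross-check: r(A) ≤ ||A||_2 ≈ 8.197; equality holds whenever A is normal, though it can also hold for some non-normal A.)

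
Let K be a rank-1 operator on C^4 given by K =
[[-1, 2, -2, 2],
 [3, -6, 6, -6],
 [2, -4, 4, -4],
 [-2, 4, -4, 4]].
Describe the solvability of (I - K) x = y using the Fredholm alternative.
(I - K) is singular (det(I - K) = 0, i.e. 1 ∈ sigma(K)). (I - K) x = y is solvable iff y ⊥ ker((I - K)^*) = span{(-1, 2, -2, 2)}, i.e. iff -y_1 + 2y_2 - 2y_3 + 2y_4 = 0. When solvable, the solutions are x = y + c·(1, -3, -2, 2), c arbitrary (ker(I - K) = span{(1, -3, -2, 2)}, dimension 1).

K has rank 1, so it is an outer product K = u v^T: every row of K is a multiple of one row vector. Reading off the entries, u = (1, -3, -2, 2) and v = (-1, 2, -2, 2) (row i of K equals u_i·v^T). A rank-one matrix u v^T satisfies K u = u (v·u) and kills the (3)-dimensional subspace v^⊥, so its characteristic polynomial is lambda^3 (lambda - v·u) with v·u = tr K = 1. Hence the eigenvalues of I - K are 1 (multiplicity 3) and 1 - (1) = 0, so det(I - K) = 0. (Direct check: I - K =
[[2, -2, 2, -2],
 [-3, 7, -6, 6],
 [-2, 4, -3, 4],
 [2, -4, 4, -3]]
has determinant 0.) So 1 is an eigenvalue of K and (I - K) is not invertible. The finite-dimensional Fredholm alternative says: either (I - K) is invertible, or ker(I - K) ≠ {0} and then range(I - K) = ker((I - K)^*)^⊥, with dim ker(I - K) = dim ker((I - K)^*). We are in the second case, so we need both kernels. Kernel of I - K: (I - K) u = u - u (v·u) = u - u = 0, so ker(I - K) = span{u} = span{(1, -3, -2, 2)} (it is exactly 1-dimensional because rank(I - K) = 3). Kernel of the adjoint: K is real, so (I - K)^* = I - K^T = I - v u^T, and (I - v u^T) v = v - v (u·v) = 0; hence ker((I - K)^*) = span{v} = span{(-1, 2, -2, 2)}. Therefore (I - K) x = y is solvable iff <y, v> = 0, i.e. iff -y_1 + 2y_2 - 2y_3 + 2y_4 = 0. When this holds, K y = u (v·y) = 0, so (I - K) y = y and x = y is a particular solution; the full solution set is the line x = y + c·u = y + c·(1, -3, -2, 2), c ∈ C.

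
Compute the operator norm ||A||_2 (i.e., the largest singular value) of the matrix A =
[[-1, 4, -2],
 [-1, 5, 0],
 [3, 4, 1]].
||A||_2 ≈ 7.5799 (= sqrt(largest eigenvalue of A^T A))

||A||_2 = sigma_max(A) = sqrt(lambda_max(A^T A)). Form the symmetric matrix M = A^T A =
[[11, 3, 5],
 [3, 57, -4],
 [5, -4, 5]].
Its characteristic polynomial (trace, sum of principal 2x2 minors, determinant of M give the coefficients) is
  p(λ) = det(λ I - M) = λ^3 - 73λ^2 + 917λ - 1369.
No integer candidate from the rational root theorem (±divisors of 1369) is a root, so the roots are irrational. The cubic discriminant is Δ = 865417312 > 0, so there are three distinct real roots. p(1) = -524 and p(2) = 181 have opposite signs, so a root lies in (1, 2); Newton's method refines it to λ ≈ 1.7239. p(13) = 412 and p(14) = -95 have opposite signs, so a root lies in (13, 14); Newton's method refines it to λ ≈ 13.8219. p(57) = -1084 and p(58) = 1357 have opposite signs, so a root lies in (57, 58); Newton's method refines it to λ ≈ 57.4542. Check (Vieta): the three roots sum to 73, matching tr M = 73.
So the eigenvalues of A^T A are ≈ 1.7239, 13.8219, 57.4542 (all ≥ 0, as they must be for A^T A). The largest is λ_max ≈ 57.4542, hence ||A||_2 = sqrt(λ_max) ≈ 7.5799.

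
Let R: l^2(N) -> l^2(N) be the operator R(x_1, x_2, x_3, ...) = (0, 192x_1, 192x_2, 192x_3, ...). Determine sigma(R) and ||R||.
sigma(R) = closed disk {z in C : |z| ≤ 192}; ||R|| = 192

Note R = 192·U where U is the unit right shift (U x)_k = x_{k-1} (with x_0 := 0); so ||R|| = 192||U|| and sigma(R) = 192·sigma(U). ||R x||^2 = sum_{k≥1} |192x_k|^2 = 36864||x||^2, so ||R|| = 192 and sigma(R) ⊂ {|z| ≤ 192}. For any |lambda| < 192, the equation (R - lambda I) x = 0 forces x_1 = 0, then 192x_k = lambda x_{k+1} ⇒ x = 0, so R has no eigenvalues. But (R - lambda I) is not surjective for |lambda| < 192: solving (R - lambda I) x = e_1 would require x_n proportional to (lambda/192)^(-n), which is not in l^2. So every |lambda| < 192 lies in the residual spectrum. The boundary |lambda| = 192 is in the approximate point spectrum (the spectrum is closed). Hence sigma(R) is the closed disk of radius 192.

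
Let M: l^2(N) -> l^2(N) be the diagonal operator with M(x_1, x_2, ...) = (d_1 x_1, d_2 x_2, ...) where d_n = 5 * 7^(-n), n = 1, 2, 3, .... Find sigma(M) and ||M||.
sigma(M) = {5 * 7^(-n) : n ≥ 1} ∪ {0}; ||M|| = 5/7

A bounded diagonal operator on l^2 with diagonal entries d_n has spectrum equal to the closure of {d_n : n ≥ 1}: every d_n is an eigenvalue (with eigenvector e_n), so {d_n} ⊂ sigma(M); the spectrum is closed, so its closure is too; and for lambda not in the closure, (M - lambda I) has bounded inverse (the diagonal entries 1/(d_n - lambda) are bounded). For our sequence d_n = 5 * 7^(-n), n = 1, 2, 3, ...:
  - {d_n} = {5 * 7^(-n) : n ≥ 1}; the only limit point is 0
  - closure = {5 * 7^(-n) : n ≥ 1} ∪ {0}
For the norm: a diagonal operator has ||M|| = sup_n |d_n|. Here d_n = 5 * 7^(-n) is positive and decreasing, so sup_n |d_n| = d_1 = 5/7. So ||M|| = 5/7.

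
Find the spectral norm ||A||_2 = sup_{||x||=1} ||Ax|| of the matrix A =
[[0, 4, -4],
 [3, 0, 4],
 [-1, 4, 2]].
||A||_2 ≈ 6.7317 (= sqrt(largest eigenvalue of A^T A))

||A||_2 = sigma_max(A) = sqrt(lambda_max(A^T A)). Form the symmetric matrix M = A^T A =
[[10, -4, 10],
 [-4, 32, -8],
 [10, -8, 36]].
Its characteristic polynomial (trace, sum of principal 2x2 minors, determinant of M give the coefficients) is
  p(λ) = det(λ I - M) = λ^3 - 78λ^2 + 1652λ - 7744.
No integer candidate from the rational root theorem (±divisors of 7744) is a root, so the roots are irrational. The cubic discriminant is Δ = 212544832 > 0, so there are three distinct real roots. p(6) = -424 and p(7) = 341 have opposite signs, so a root lies in (6, 7); Newton's method refines it to λ ≈ 6.5352. p(26) = 56 and p(27) = -319 have opposite signs, so a root lies in (26, 27); Newton's method refines it to λ ≈ 26.1489. p(45) = -229 and p(46) = 536 have opposite signs, so a root lies in (45, 46); Newton's method refines it to λ ≈ 45.3158. Check (Vieta): the three roots sum to 78, matching tr M = 78.
So the eigenvalues of A^T A are ≈ 6.5352, 26.1489, 45.3158 (all ≥ 0, as they must be for A^T A). The largest is λ_max ≈ 45.3158, hence ||A||_2 = sqrt(λ_max) ≈ 6.7317.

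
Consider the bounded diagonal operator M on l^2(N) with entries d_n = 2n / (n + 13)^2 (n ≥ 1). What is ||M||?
||M|| = 1/26 (attained at n = 13)

For M diagonal, ||M|| = sup_n |d_n|. Treat f(x) = 2x / (x + 13)^2 for real x > 0. By the quotient rule, f'(x) = 2(13 - x)/(x + 13)^3, which is positive for x < 13 and negative for x > 13. So f has a unique maximum at x = 13, and since 13 is a positive integer, the supremum over n ≥ 1 is attained at n = 13: d_13 = 2·13/(13 + 13)^2 = 2·13/676 = 1/26. Hence ||M|| = 1/26.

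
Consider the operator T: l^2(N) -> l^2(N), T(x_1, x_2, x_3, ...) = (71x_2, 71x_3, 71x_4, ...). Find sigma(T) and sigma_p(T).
sigma(T) = closed disk {z in C : |z| ≤ 71}; sigma_p(T) = open disk {z in C : |z| < 71}

Note T = 71·V where V is the unit left shift (V x)_k = x_{k+1}; so sigma(T) = 71·sigma(V) and ||T|| = 71||V||. ||T x||^2 = 5041sum_{k≥2} |x_k|^2 ≤ 5041||x||^2, with equality on {x : x_1 = 0}, so ||T|| = 71. For any lambda with |lambda| < 71, set r = lambda/71 (|r| < 1); the vector x = (1, r, r^2, ...) is in l^2 and satisfies T x = 71(r, r^2, ...) = lambda x, so lambda is an eigenvalue. On the boundary |lambda| = 71 the geometric series diverges, so no l^2 eigenvector exists, but these lambda lie in the approximate point spectrum. Hence sigma(T) is the closed disk of radius 71 and sigma_p(T) is the open disk.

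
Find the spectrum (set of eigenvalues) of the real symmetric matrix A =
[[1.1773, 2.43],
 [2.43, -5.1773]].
sigma(A) ≈ {-6, 2}

A is real symmetric, so its spectrum consists of real eigenvalues. Expanding the characteristic polynomial of the displayed matrix gives
  det(λ I - A) = p(λ) = λ^2 + (4)λ + (-12).
Solving p(λ) = 0 yields eigenvalues ≈ -6, 2. (A is shown rounded to 4 decimals, so these recover the underlying integer eigenvalues to within that precision.)
Verification: the trace of A = -4 equals the sum of eigenvalues -4, and det(A) ≈ -12.0001 matches the eigenvalue product -12.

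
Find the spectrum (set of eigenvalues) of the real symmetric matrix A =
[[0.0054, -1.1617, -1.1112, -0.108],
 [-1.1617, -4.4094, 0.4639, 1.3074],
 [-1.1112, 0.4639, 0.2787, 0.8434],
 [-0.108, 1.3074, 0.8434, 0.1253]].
sigma(A) ≈ {-5, -1, 0, 2}

A is real symmetric, so its spectrum consists of real eigenvalues. Expanding the characteristic polynomial of the displayed matrix gives
  det(λ I - A) = p(λ) = λ^4 + (4)λ^3 + (-7)λ^2 + (-10)λ + (0).
Solving p(λ) = 0 yields eigenvalues ≈ -5, -1, 0, 2. (A is shown rounded to 4 decimals, so these recover the underlying integer eigenvalues to within that precision.)
Verification: the trace of A = -4 equals the sum of eigenvalues -4, and det(A) ≈ -0.0003 matches the eigenvalue product 0.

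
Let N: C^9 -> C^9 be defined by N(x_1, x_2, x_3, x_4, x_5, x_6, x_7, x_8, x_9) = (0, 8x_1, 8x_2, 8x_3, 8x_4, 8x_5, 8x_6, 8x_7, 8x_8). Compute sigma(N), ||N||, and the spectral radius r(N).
sigma(N) = {0}; ||N|| = 8; r(N) = 0. (N is nilpotent with N^9 = 0.)

On C^9, N is a strictly lower-triangular matrix with 8 on the subdiagonal and zeros elsewhere, so its characteristic polynomial is lambda^9 and every eigenvalue is 0: sigma(N) = {0}. For the operator norm, N e_i = 8e_{i+1} for i = 1, ..., 8 and N e_9 = 0, so the singular values of N are 8 (with multiplicity 8) and 0; hence ||N|| = 8. The spectral radius r(N) = max|lambda| = 0. Note ||N|| > r(N) — characteristic of non-normal nilpotent operators. Indeed N^9 = 0.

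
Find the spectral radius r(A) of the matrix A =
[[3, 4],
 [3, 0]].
r(A) = (3 + sqrt(57))/2 ≈ 5.2749

The eigenvalues of A are the roots of its characteristic polynomial. With M = A (coefficients from the trace and determinant):
  p(λ) = det(λ I - M) = λ^2 - 3λ - 12.
For λ^2 - 3λ - 12 the discriminant is 57. It is nonnegative but not a perfect square, so the roots are real and irrational: λ = (3 ± sqrt(57))/2 ≈ 5.2749, -2.2749.
Thus the eigenvalues (to 4 decimals) are 5.2749 (modulus 5.2749); -2.2749 (modulus 2.2749). The spectral radius is the largest modulus: r(A) = (3 + sqrt(57))/2 ≈ 5.2749. (Cross-check: r(A) ≤ ||A||_2 ≈ 5.389; equality holds whenever A is normal, though it can also hold for some non-normal A.)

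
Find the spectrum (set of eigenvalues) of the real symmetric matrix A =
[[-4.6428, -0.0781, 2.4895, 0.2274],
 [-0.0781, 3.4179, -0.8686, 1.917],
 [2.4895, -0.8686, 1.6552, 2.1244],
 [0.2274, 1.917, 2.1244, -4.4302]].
sigma(A) ≈ {-6, -5, 3, 4}

A is real symmetric, so its spectrum consists of real eigenvalues. Expanding the characteristic polynomial of the displayed matrix gives
  det(λ I - A) = p(λ) = λ^4 + (4)λ^3 + (-35)λ^2 + (-77.9986)λ + (360.0014).
Solving p(λ) = 0 yields eigenvalues ≈ -6, -5, 3, 4. (A is shown rounded to 4 decimals, so these recover the underlying integer eigenvalues to within that precision.)
Verification: the trace of A = -4 equals the sum of eigenvalues -4, and det(A) ≈ 360.0014 matches the eigenvalue product 360.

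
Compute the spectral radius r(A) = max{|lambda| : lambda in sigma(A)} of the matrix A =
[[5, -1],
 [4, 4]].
r(A) = sqrt(24) ≈ 4.899

The eigenvalues of A are the roots of its characteristic polynomial. With M = A (coefficients from the trace and determinant):
  p(λ) = det(λ I - M) = λ^2 - 9λ + 24.
For λ^2 - 9λ + 24 the discriminant is -15. It is negative, so the roots are the complex-conjugate pair λ = 9/2 ± (sqrt(15)/2) i ≈ 4.5 ± 1.9365i. For a conjugate pair the product of the roots equals the constant term, so |λ|^2 = 24 and |λ| = sqrt(24) ≈ 4.899.
Thus the eigenvalues (to 4 decimals) are 4.5 ± 1.9365i (modulus 4.899). The spectral radius is the largest modulus: r(A) = sqrt(24) ≈ 4.899. (Cross-check: r(A) ≤ ||A||_2 ≈ 6.729; equality holds whenever A is normal, though it can also hold for some non-normal A.)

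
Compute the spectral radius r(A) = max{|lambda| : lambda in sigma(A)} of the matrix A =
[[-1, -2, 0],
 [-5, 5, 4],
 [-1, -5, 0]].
r(A) ≈ 3.2751

The eigenvalues of A are the roots of its characteristic polynomial. With M = A (coefficients from the trace, the sum of principal 2x2 minors, and det A):
  p(λ) = det(λ I - M) = λ^3 - 4λ^2 + 5λ + 12.
No integer candidate from the rational root theorem (±divisors of 12) is a root, so the roots are irrational. The cubic discriminant is Δ = -5236 < 0, so there is one real root and a complex-conjugate pair. p(-2) = -22 and p(-1) = 2 have opposite signs, so a root lies in (-2, -1); Newton's method refines it to λ ≈ -1.1187. Dividing out (λ - (-1.1187)) leaves approximately λ^2 - 5.1187λ + 10.7265. For λ^2 - 5.1187λ + 10.7265 the discriminant is -16.7045. It is negative, so the remaining roots are the complex-conjugate pair λ ≈ 2.5594 ± 2.0436i. Their product equals the constant term, so |λ|^2 ≈ 10.7265 and |λ| ≈ 3.2751.
Thus the eigenvalues (to 4 decimals) are -1.1187 (modulus 1.1187); 2.5594 ± 2.0436i (modulus 3.2751). The spectral radius is the largest modulus: r(A) ≈ 3.2751. (Cross-check: r(A) ≤ ||A||_2 ≈ 8.6839; equality holds whenever A is normal, though it can also hold for some non-normal A.)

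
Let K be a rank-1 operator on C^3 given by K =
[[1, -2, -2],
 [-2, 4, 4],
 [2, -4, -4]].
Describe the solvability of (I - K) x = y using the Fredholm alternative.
(I - K) is singular (det(I - K) = 0, i.e. 1 ∈ sigma(K)). (I - K) x = y is solvable iff y ⊥ ker((I - K)^*) = span{(1, -2, -2)}, i.e. iff y_1 - 2y_2 - 2y_3 = 0. When solvable, the solutions are x = y + c·(1, -2, 2), c arbitrary (ker(I - K) = span{(1, -2, 2)}, dimension 1).

K has rank 1, so it is an outer product K = u v^T: every row of K is a multiple of one row vector. Reading off the entries, u = (1, -2, 2) and v = (1, -2, -2) (row i of K equals u_i·v^T). A rank-one matrix u v^T satisfies K u = u (v·u) and kills the (2)-dimensional subspace v^⊥, so its characteristic polynomial is lambda^2 (lambda - v·u) with v·u = tr K = 1. Hence the eigenvalues of I - K are 1 (multiplicity 2) and 1 - (1) = 0, so det(I - K) = 0. (Direct check: I - K =
[[0, 2, 2],
 [2, -3, -4],
 [-2, 4, 5]]
has determinant 0.) So 1 is an eigenvalue of K and (I - K) is not invertible. The finite-dimensional Fredholm alternative says: either (I - K) is invertible, or ker(I - K) ≠ {0} and then range(I - K) = ker((I - K)^*)^⊥, with dim ker(I - K) = dim ker((I - K)^*). We are in the second case, so we need both kernels. Kernel of I - K: (I - K) u = u - u (v·u) = u - u = 0, so ker(I - K) = span{u} = span{(1, -2, 2)} (it is exactly 1-dimensional because rank(I - K) = 2). Kernel of the adjoint: K is real, so (I - K)^* = I - K^T = I - v u^T, and (I - v u^T) v = v - v (u·v) = 0; hence ker((I - K)^*) = span{v} = span{(1, -2, -2)}. Therefore (I - K) x = y is solvable iff <y, v> = 0, i.e. iff y_1 - 2y_2 - 2y_3 = 0. When this holds, K y = u (v·y) = 0, so (I - K) y = y and x = y is a particular solution; the full solution set is the line x = y + c·u = y + c·(1, -2, 2), c ∈ C.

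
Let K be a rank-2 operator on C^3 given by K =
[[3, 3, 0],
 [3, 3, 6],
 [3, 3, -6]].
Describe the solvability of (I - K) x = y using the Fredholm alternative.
(I - K) is invertible (det(I - K) = -53 ≠ 0), so for every y in C^3 the equation (I - K) x = y has a unique solution.

K has rank 2 and factors as K = U V^T = u1 v1^T + u2 v2^T with u1 = (1, 0, 2), v1 = (3, 3, 0), u2 = (0, -3, 3), v2 = (-1, -1, -2) (multiplying out reproduces the displayed K). The nonzero eigenvalues of U V^T coincide with those of the 2 x 2 matrix G = V^T U = [[v1·u1, v1·u2], [v2·u1, v2·u2]] = [[3, -9], [-5, -3]], and by the Sylvester determinant identity det(I_3 - U V^T) = det(I_2 - V^T U) = det([[-2, 9], [5, 4]]) = (-2)(4) - (9)(5) = -53. (Direct check: I - K =
[[-2, -3, 0],
 [-3, -2, -6],
 [-3, -3, 7]]
has determinant -53.) The finite-dimensional Fredholm alternative says: either (I - K) is invertible, or ker(I - K) ≠ {0} and then range(I - K) = ker((I - K)^*)^⊥, with dim ker(I - K) = dim ker((I - K)^*). Since det(I - K) ≠ 0, 1 is not an eigenvalue of K and ker(I - K) = {0}, so we are in the first case: for every y there is a unique x = (I - K)^(-1) y. (Explicitly, by the Woodbury identity, (I - U V^T)^(-1) = I + U (I_2 - G)^(-1) V^T.)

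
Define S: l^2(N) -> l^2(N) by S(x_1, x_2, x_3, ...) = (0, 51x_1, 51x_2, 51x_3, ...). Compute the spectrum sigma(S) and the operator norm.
sigma(S) = closed disk {z in C : |z| ≤ 51}; ||S|| = 51

Note S = 51·U where U is the unit right shift (U x)_k = x_{k-1} (with x_0 := 0); so ||S|| = 51||U|| and sigma(S) = 51·sigma(U). ||S x||^2 = sum_{k≥1} |51x_k|^2 = 2601||x||^2, so ||S|| = 51 and sigma(S) ⊂ {|z| ≤ 51}. For any |lambda| < 51, the equation (S - lambda I) x = 0 forces x_1 = 0, then 51x_k = lambda x_{k+1} ⇒ x = 0, so S has no eigenvalues. But (S - lambda I) is not surjective for |lambda| < 51: solving (S - lambda I) x = e_1 would require x_n proportional to (lambda/51)^(-n), which is not in l^2. So every |lambda| < 51 lies in the residual spectrum. The boundary |lambda| = 51 is in the approximate point spectrum (the spectrum is closed). Hence sigma(S) is the closed disk of radius 51.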